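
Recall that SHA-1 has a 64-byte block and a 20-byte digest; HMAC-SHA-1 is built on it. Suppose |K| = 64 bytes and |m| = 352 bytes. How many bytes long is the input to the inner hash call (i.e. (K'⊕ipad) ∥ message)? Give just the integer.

Key is 64 ≤ 64 bytes, zero-padded: |K'| = 64.
Inner input = (K'⊕ipad) ∥ m → 64 + 352 = 416 bytes.

416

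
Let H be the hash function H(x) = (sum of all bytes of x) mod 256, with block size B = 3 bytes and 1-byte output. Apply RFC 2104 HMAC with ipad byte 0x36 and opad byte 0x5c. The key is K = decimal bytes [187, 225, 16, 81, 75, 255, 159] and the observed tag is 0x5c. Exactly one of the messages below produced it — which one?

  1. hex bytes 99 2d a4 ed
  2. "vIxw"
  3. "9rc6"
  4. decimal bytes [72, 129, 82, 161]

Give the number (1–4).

2

Key decimal bytes [187, 225, 16, 81, 75, 255, 159] = bb e1 10 51 4b ff 9f is 7 bytes > B = 3, so hash it first: H(key) = e6, then zero-pad to 3 bytes: K' = e6 00 00.
K' ⊕ ipad = d0 36 36; K' ⊕ opad = ba 5c 5c.
m1: inner = H(d0 36 36 99 2d a4 ed) = 93; tag = H(ba 5c 5c 93) = 05
m2: inner = H(d0 36 36 76 49 78 77) = ea; tag = H(ba 5c 5c ea) = 5c ← matches
m3: inner = H(d0 36 36 39 72 63 36) = 80; tag = H(ba 5c 5c 80) = f2
m4: inner = H(d0 36 36 48 81 52 a1) = f8; tag = H(ba 5c 5c f8) = 6a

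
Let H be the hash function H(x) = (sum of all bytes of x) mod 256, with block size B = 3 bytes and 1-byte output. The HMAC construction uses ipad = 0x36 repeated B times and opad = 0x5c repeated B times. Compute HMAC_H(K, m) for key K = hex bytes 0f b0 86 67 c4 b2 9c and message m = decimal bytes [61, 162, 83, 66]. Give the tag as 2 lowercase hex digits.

02

Key hex bytes 0f b0 86 67 c4 b2 9c is 7 bytes > B = 3, so hash it first: H(key) = be, then zero-pad to 3 bytes: K' = be 00 00.
K' ⊕ ipad = 88 36 36.  K' ⊕ opad = e2 5c 5c.
Inner input = (K'⊕ipad) ∥ m = 88 36 36 ∥ 3d a2 53 42.
Inner hash: sum = 136+54+54+61+162+83+66 = 616; mod 256 = 104 → 68.
Outer input = (K'⊕opad) ∥ inner = e2 5c 5c ∥ 68.
Outer hash (tag): sum = 226+92+92+104 = 514; mod 256 = 2 → 02.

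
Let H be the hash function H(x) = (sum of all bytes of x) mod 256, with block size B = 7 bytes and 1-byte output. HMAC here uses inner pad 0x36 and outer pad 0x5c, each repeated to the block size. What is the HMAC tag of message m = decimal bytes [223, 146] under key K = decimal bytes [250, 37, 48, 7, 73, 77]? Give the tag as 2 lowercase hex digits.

Key decimal bytes [250, 37, 48, 7, 73, 77] = fa 25 30 07 49 4d is 6 bytes ≤ B = 7; zero-pad to 7 bytes: K' = fa 25 30 07 49 4d 00.
K' ⊕ ipad = cc 13 06 31 7f 7b 36.  K' ⊕ opad = a6 79 6c 5b 15 11 5c.
Inner input = (K'⊕ipad) ∥ m = cc 13 06 31 7f 7b 36 ∥ df 92.
Inner hash: sum = 204+19+6+49+127+123+54+223+146 = 951; mod 256 = 183 → b7.
Outer input = (K'⊕opad) ∥ inner = a6 79 6c 5b 15 11 5c ∥ b7.
Outer hash (tag): sum = 166+121+108+91+21+17+92+183 = 799; mod 256 = 31 → 1f.

1f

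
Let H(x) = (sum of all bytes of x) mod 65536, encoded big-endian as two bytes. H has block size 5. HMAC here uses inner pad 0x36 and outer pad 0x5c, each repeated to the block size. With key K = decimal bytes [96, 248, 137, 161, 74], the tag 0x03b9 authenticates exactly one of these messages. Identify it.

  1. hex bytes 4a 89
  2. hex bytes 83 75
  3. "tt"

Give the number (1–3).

2

Key decimal bytes [96, 248, 137, 161, 74] = 60 f8 89 a1 4a is exactly B = 5 bytes: K' = 60 f8 89 a1 4a.
K' ⊕ ipad = 56 ce bf 97 7c; K' ⊕ opad = 3c a4 d5 fd 16.
m1: inner = H(56 ce bf 97 7c 4a 89) = 03 c9; tag = H(3c a4 d5 fd 16 03 c9) = 0394
m2: inner = H(56 ce bf 97 7c 83 75) = 03 ee; tag = H(3c a4 d5 fd 16 03 ee) = 03b9 ← matches
m3: inner = H(56 ce bf 97 7c 74 74) = 03 de; tag = H(3c a4 d5 fd 16 03 de) = 03a9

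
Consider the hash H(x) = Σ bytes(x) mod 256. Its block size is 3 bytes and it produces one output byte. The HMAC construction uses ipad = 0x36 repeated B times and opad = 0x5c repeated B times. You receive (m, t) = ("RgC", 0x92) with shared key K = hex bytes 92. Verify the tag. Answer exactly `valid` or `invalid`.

valid

Key hex bytes 92 is 1 byte ≤ B = 3; zero-pad to 3 bytes: K' = 92 00 00.
K' ⊕ ipad = a4 36 36; K' ⊕ opad = ce 5c 5c.
Inner hash: sum = 164+54+54+82+103+67 = 524; mod 256 = 12 → 0c.
Outer hash (recomputed tag): sum = 206+92+92+12 = 402; mod 256 = 146 → 92.
Recomputed tag = 92; claimed = 92 → match.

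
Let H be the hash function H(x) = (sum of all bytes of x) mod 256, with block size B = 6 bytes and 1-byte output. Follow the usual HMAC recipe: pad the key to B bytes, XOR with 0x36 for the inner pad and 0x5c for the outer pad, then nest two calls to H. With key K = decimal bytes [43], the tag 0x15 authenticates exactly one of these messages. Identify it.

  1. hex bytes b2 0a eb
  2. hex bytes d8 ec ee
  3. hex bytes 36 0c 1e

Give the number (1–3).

1

Key decimal bytes [43] = 2b is 1 byte ≤ B = 6; zero-pad to 6 bytes: K' = 2b 00 00 00 00 00.
K' ⊕ ipad = 1d 36 36 36 36 36; K' ⊕ opad = 77 5c 5c 5c 5c 5c.
m1: inner = H(1d 36 36 36 36 36 b2 0a eb) = d2; tag = H(77 5c 5c 5c 5c 5c d2) = 15 ← matches
m2: inner = H(1d 36 36 36 36 36 d8 ec ee) = dd; tag = H(77 5c 5c 5c 5c 5c dd) = 20
m3: inner = H(1d 36 36 36 36 36 36 0c 1e) = 8b; tag = H(77 5c 5c 5c 5c 5c 8b) = ce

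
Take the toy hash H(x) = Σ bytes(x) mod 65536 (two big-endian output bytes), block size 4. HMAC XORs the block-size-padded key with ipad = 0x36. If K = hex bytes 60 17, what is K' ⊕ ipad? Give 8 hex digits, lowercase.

56213636

Key hex bytes 60 17 is 2 bytes ≤ B = 4; zero-pad to 4 bytes: K' = 60 17 00 00.
XOR each byte with 0x36: 60⊕36=56, 17⊕36=21, 00⊕36=36, 00⊕36=36.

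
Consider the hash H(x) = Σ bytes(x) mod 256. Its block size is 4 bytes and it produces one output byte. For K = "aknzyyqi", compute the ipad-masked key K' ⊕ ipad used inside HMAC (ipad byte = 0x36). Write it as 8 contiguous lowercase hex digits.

Key "aknzyyqi" = 61 6b 6e 7a 79 79 71 69 is 8 bytes > B = 4, so hash it first: H(key) = 80, then zero-pad to 4 bytes: K' = 80 00 00 00.
XOR each byte with 0x36: 80⊕36=b6, 00⊕36=36, 00⊕36=36, 00⊕36=36.

b6363636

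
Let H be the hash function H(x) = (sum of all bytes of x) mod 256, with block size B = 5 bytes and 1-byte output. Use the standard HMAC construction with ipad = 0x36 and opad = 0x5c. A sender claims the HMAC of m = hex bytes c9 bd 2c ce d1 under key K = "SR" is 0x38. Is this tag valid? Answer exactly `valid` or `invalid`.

invalid

Key "SR" = 53 52 is 2 bytes ≤ B = 5; zero-pad to 5 bytes: K' = 53 52 00 00 00.
K' ⊕ ipad = 65 64 36 36 36; K' ⊕ opad = 0f 0e 5c 5c 5c.
Inner hash: sum = 101+100+54+54+54+201+189+44+206+209 = 1212; mod 256 = 188 → bc.
Outer hash (recomputed tag): sum = 15+14+92+92+92+188 = 493; mod 256 = 237 → ed.
Recomputed tag = ed; claimed = 38 → mismatch.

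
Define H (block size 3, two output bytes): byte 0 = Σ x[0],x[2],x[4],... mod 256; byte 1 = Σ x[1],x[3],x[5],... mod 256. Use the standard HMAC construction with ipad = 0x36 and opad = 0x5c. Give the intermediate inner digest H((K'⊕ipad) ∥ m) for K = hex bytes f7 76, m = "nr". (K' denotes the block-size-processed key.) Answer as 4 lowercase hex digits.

Key hex bytes f7 76 is 2 bytes ≤ B = 3; zero-pad to 3 bytes: K' = f7 76 00.
K' ⊕ ipad = c1 40 36.
Inner input = c1 40 36 ∥ 6e 72.
Inner hash: even-index sum = 361 mod 256 = 105; odd-index sum = 174 mod 256 = 174 → 69 ae.

69ae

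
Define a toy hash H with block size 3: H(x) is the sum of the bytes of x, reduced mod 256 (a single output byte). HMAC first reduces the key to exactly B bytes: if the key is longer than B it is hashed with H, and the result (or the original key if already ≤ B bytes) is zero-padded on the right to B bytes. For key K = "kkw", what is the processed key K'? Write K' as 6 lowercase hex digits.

Key "kkw" = 6b 6b 77 is exactly B = 3 bytes: K' = 6b 6b 77.

6b6b77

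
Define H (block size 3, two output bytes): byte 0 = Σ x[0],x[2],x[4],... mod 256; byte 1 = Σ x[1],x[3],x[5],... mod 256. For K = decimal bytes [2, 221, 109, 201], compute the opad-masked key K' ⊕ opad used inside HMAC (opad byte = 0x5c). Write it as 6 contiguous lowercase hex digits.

33fa5c

Key decimal bytes [2, 221, 109, 201] = 02 dd 6d c9 is 4 bytes > B = 3, so hash it first: H(key) = 6f a6, then zero-pad to 3 bytes: K' = 6f a6 00.
XOR each byte with 0x5c: 6f⊕5c=33, a6⊕5c=fa, 00⊕5c=5c.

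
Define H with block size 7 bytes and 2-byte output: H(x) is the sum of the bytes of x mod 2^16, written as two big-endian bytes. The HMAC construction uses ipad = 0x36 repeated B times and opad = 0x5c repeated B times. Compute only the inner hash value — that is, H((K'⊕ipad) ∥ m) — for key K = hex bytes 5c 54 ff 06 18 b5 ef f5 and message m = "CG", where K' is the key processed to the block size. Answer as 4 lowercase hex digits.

Key hex bytes 5c 54 ff 06 18 b5 ef f5 is 8 bytes > B = 7, so hash it first: H(key) = 04 66, then zero-pad to 7 bytes: K' = 04 66 00 00 00 00 00.
K' ⊕ ipad = 32 50 36 36 36 36 36.
Inner input = 32 50 36 36 36 36 36 ∥ 43 47.
Inner hash: sum = 50+80+54+54+54+54+54+67+71 = 538 → 02 1a.

021a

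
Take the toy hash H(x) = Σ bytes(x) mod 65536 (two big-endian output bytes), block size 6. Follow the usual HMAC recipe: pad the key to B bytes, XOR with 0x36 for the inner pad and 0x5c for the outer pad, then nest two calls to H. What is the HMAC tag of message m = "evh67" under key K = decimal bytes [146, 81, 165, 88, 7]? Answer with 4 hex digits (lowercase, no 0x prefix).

02b6

Key decimal bytes [146, 81, 165, 88, 7] = 92 51 a5 58 07 is 5 bytes ≤ B = 6; zero-pad to 6 bytes: K' = 92 51 a5 58 07 00.
K' ⊕ ipad = a4 67 93 6e 31 36.  K' ⊕ opad = ce 0d f9 04 5b 5c.
Inner input = (K'⊕ipad) ∥ m = a4 67 93 6e 31 36 ∥ 65 76 68 36 37.
Inner hash: sum = 164+103+147+110+49+54+101+118+104+54+55 = 1059 → 04 23.
Outer input = (K'⊕opad) ∥ inner = ce 0d f9 04 5b 5c ∥ 04 23.
Outer hash (tag): sum = 206+13+249+4+91+92+4+35 = 694 → 02 b6.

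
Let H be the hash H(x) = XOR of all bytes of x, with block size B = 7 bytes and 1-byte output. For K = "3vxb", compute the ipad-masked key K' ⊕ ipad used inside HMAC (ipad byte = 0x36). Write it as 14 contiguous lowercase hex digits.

Key "3vxb" = 33 76 78 62 is 4 bytes ≤ B = 7; zero-pad to 7 bytes: K' = 33 76 78 62 00 00 00.
XOR each byte with 0x36: 33⊕36=05, 76⊕36=40, 78⊕36=4e, 62⊕36=54, 00⊕36=36, 00⊕36=36, 00⊕36=36.

05404e54363636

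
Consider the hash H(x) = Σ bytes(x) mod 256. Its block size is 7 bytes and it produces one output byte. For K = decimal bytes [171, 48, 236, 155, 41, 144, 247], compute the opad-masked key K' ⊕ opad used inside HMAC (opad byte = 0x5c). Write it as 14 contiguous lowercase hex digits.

f76cb0c775ccab

Key decimal bytes [171, 48, 236, 155, 41, 144, 247] = ab 30 ec 9b 29 90 f7 is exactly B = 7 bytes: K' = ab 30 ec 9b 29 90 f7.
XOR each byte with 0x5c: ab⊕5c=f7, 30⊕5c=6c, ec⊕5c=b0, 9b⊕5c=c7, 29⊕5c=75, 90⊕5c=cc, f7⊕5c=ab.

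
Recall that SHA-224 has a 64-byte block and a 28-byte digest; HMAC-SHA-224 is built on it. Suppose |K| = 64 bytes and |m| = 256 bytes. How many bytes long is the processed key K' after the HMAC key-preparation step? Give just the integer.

Key is 64 ≤ 64 bytes, zero-padded: |K'| = 64.

64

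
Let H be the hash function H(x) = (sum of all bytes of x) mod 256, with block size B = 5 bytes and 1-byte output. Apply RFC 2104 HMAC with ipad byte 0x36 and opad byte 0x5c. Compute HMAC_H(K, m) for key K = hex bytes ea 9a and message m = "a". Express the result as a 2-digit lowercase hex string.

1b

Key hex bytes ea 9a is 2 bytes ≤ B = 5; zero-pad to 5 bytes: K' = ea 9a 00 00 00.
K' ⊕ ipad = dc ac 36 36 36.  K' ⊕ opad = b6 c6 5c 5c 5c.
Inner input = (K'⊕ipad) ∥ m = dc ac 36 36 36 ∥ 61.
Inner hash: sum = 220+172+54+54+54+97 = 651; mod 256 = 139 → 8b.
Outer input = (K'⊕opad) ∥ inner = b6 c6 5c 5c 5c ∥ 8b.
Outer hash (tag): sum = 182+198+92+92+92+139 = 795; mod 256 = 27 → 1b.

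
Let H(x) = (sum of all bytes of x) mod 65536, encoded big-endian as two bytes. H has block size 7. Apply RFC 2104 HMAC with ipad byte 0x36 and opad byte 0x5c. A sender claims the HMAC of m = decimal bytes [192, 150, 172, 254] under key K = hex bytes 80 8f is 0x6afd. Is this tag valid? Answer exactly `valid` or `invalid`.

invalid

Key hex bytes 80 8f is 2 bytes ≤ B = 7; zero-pad to 7 bytes: K' = 80 8f 00 00 00 00 00.
K' ⊕ ipad = b6 b9 36 36 36 36 36; K' ⊕ opad = dc d3 5c 5c 5c 5c 5c.
Inner hash: sum = 182+185+54+54+54+54+54+192+150+172+254 = 1405 → 05 7d.
Outer hash (recomputed tag): sum = 220+211+92+92+92+92+92+5+125 = 1021 → 03 fd.
Recomputed tag = 03fd; claimed = 6afd → mismatch.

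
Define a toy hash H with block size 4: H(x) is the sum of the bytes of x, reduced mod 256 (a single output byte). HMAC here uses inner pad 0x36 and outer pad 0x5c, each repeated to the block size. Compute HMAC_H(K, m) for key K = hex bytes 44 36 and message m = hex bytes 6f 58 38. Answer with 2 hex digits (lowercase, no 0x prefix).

Key hex bytes 44 36 is 2 bytes ≤ B = 4; zero-pad to 4 bytes: K' = 44 36 00 00.
K' ⊕ ipad = 72 00 36 36.  K' ⊕ opad = 18 6a 5c 5c.
Inner input = (K'⊕ipad) ∥ m = 72 00 36 36 ∥ 6f 58 38.
Inner hash: sum = 114+0+54+54+111+88+56 = 477; mod 256 = 221 → dd.
Outer input = (K'⊕opad) ∥ inner = 18 6a 5c 5c ∥ dd.
Outer hash (tag): sum = 24+106+92+92+221 = 535; mod 256 = 23 → 17.

17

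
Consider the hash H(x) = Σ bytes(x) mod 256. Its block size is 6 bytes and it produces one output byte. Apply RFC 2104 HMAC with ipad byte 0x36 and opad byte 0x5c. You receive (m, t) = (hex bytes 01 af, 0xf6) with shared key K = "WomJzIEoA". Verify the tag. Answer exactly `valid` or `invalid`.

valid

Key "WomJzIEoA" = 57 6f 6d 4a 7a 49 45 6f 41 is 9 bytes > B = 6, so hash it first: H(key) = 35, then zero-pad to 6 bytes: K' = 35 00 00 00 00 00.
K' ⊕ ipad = 03 36 36 36 36 36; K' ⊕ opad = 69 5c 5c 5c 5c 5c.
Inner hash: sum = 3+54+54+54+54+54+1+175 = 449; mod 256 = 193 → c1.
Outer hash (recomputed tag): sum = 105+92+92+92+92+92+193 = 758; mod 256 = 246 → f6.
Recomputed tag = f6; claimed = f6 → match.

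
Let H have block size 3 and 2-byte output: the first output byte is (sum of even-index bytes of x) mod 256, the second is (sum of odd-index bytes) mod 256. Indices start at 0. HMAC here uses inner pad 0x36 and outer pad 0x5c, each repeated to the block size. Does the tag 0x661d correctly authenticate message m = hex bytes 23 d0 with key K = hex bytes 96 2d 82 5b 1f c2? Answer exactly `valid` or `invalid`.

Key hex bytes 96 2d 82 5b 1f c2 is 6 bytes > B = 3, so hash it first: H(key) = 37 4a, then zero-pad to 3 bytes: K' = 37 4a 00.
K' ⊕ ipad = 01 7c 36; K' ⊕ opad = 6b 16 5c.
Inner hash: even-index sum = 263 mod 256 = 7; odd-index sum = 159 mod 256 = 159 → 07 9f.
Outer hash (recomputed tag): even-index sum = 358 mod 256 = 102; odd-index sum = 29 mod 256 = 29 → 66 1d.
Recomputed tag = 661d; claimed = 661d → match.

valid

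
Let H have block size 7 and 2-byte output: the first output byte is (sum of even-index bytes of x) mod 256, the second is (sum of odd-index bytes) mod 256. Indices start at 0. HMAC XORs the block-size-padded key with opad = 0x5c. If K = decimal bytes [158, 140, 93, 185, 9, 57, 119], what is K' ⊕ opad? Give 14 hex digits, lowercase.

c2d001e555652b

Key decimal bytes [158, 140, 93, 185, 9, 57, 119] = 9e 8c 5d b9 09 39 77 is exactly B = 7 bytes: K' = 9e 8c 5d b9 09 39 77.
XOR each byte with 0x5c: 9e⊕5c=c2, 8c⊕5c=d0, 5d⊕5c=01, b9⊕5c=e5, 09⊕5c=55, 39⊕5c=65, 77⊕5c=2b.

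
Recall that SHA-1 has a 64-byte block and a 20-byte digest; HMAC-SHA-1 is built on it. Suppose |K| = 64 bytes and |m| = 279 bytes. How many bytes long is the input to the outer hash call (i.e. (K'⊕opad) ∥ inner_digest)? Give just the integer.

84

Key is 64 ≤ 64 bytes, zero-padded: |K'| = 64.
Outer input = (K'⊕opad) ∥ H(inner) → 64 + 20 = 84 bytes.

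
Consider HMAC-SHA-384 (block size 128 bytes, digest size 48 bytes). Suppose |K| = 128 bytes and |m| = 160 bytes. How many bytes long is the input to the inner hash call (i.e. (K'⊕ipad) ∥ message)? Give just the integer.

Key is 128 ≤ 128 bytes, zero-padded: |K'| = 128.
Inner input = (K'⊕ipad) ∥ m → 128 + 160 = 288 bytes.

288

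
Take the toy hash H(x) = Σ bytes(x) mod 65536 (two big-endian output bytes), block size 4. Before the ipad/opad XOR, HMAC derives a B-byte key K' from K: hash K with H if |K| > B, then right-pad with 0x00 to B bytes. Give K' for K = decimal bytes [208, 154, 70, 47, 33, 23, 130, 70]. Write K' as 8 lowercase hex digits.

|K| = 8 > B = 4, so first hash the key.
H(K): sum = 208+154+70+47+33+23+130+70 = 735 → 02 df.
Zero-pad H(K) = 02 df to 4 bytes: K' = 02 df 00 00.

02df0000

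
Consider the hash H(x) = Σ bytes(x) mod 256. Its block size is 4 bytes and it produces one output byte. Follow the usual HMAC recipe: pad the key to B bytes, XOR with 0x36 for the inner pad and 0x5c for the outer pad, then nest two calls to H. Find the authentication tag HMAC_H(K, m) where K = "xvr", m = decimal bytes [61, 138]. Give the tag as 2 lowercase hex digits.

Key "xvr" = 78 76 72 is 3 bytes ≤ B = 4; zero-pad to 4 bytes: K' = 78 76 72 00.
K' ⊕ ipad = 4e 40 44 36.  K' ⊕ opad = 24 2a 2e 5c.
Inner input = (K'⊕ipad) ∥ m = 4e 40 44 36 ∥ 3d 8a.
Inner hash: sum = 78+64+68+54+61+138 = 463; mod 256 = 207 → cf.
Outer input = (K'⊕opad) ∥ inner = 24 2a 2e 5c ∥ cf.
Outer hash (tag): sum = 36+42+46+92+207 = 423; mod 256 = 167 → a7.

a7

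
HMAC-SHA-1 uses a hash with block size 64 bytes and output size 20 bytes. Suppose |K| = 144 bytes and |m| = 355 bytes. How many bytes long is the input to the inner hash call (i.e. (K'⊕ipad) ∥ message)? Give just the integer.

Key is 144 > 64 bytes, so it is hashed to 20 bytes then zero-padded to 64: |K'| = 64.
Inner input = (K'⊕ipad) ∥ m → 64 + 355 = 419 bytes.

419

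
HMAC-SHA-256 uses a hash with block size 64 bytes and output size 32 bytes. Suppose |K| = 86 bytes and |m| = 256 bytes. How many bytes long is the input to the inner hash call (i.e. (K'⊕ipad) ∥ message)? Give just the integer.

Key is 86 > 64 bytes, so it is hashed to 32 bytes then zero-padded to 64: |K'| = 64.
Inner input = (K'⊕ipad) ∥ m → 64 + 256 = 320 bytes.

320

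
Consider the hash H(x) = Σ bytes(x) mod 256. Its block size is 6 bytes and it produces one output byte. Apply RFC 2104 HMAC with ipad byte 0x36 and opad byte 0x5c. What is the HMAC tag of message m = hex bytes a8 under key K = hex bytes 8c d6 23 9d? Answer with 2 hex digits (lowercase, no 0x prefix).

Key hex bytes 8c d6 23 9d is 4 bytes ≤ B = 6; zero-pad to 6 bytes: K' = 8c d6 23 9d 00 00.
K' ⊕ ipad = ba e0 15 ab 36 36.  K' ⊕ opad = d0 8a 7f c1 5c 5c.
Inner input = (K'⊕ipad) ∥ m = ba e0 15 ab 36 36 ∥ a8.
Inner hash: sum = 186+224+21+171+54+54+168 = 878; mod 256 = 110 → 6e.
Outer input = (K'⊕opad) ∥ inner = d0 8a 7f c1 5c 5c ∥ 6e.
Outer hash (tag): sum = 208+138+127+193+92+92+110 = 960; mod 256 = 192 → c0.

c0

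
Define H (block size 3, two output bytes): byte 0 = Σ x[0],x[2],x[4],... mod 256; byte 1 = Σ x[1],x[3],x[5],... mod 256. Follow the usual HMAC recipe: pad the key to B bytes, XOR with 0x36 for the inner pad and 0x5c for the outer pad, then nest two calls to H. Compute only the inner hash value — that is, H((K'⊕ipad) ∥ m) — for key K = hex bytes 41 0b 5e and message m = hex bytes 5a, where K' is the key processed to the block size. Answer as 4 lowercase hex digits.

Key hex bytes 41 0b 5e is exactly B = 3 bytes: K' = 41 0b 5e.
K' ⊕ ipad = 77 3d 68.
Inner input = 77 3d 68 ∥ 5a.
Inner hash: even-index sum = 223 mod 256 = 223; odd-index sum = 151 mod 256 = 151 → df 97.

df97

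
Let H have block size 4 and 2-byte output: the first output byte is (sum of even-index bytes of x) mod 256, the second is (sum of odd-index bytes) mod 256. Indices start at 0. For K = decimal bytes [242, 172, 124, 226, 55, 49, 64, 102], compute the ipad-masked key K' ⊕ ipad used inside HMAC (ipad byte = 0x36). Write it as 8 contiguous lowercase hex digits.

Key decimal bytes [242, 172, 124, 226, 55, 49, 64, 102] = f2 ac 7c e2 37 31 40 66 is 8 bytes > B = 4, so hash it first: H(key) = e5 25, then zero-pad to 4 bytes: K' = e5 25 00 00.
XOR each byte with 0x36: e5⊕36=d3, 25⊕36=13, 00⊕36=36, 00⊕36=36.

d3133636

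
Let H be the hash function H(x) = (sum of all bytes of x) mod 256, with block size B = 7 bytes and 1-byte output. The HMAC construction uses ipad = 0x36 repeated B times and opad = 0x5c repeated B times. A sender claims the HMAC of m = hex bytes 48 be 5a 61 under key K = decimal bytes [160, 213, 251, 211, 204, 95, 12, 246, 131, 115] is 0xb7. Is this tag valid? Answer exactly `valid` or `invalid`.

Key decimal bytes [160, 213, 251, 211, 204, 95, 12, 246, 131, 115] = a0 d5 fb d3 cc 5f 0c f6 83 73 is 10 bytes > B = 7, so hash it first: H(key) = 66, then zero-pad to 7 bytes: K' = 66 00 00 00 00 00 00.
K' ⊕ ipad = 50 36 36 36 36 36 36; K' ⊕ opad = 3a 5c 5c 5c 5c 5c 5c.
Inner hash: sum = 80+54+54+54+54+54+54+72+190+90+97 = 853; mod 256 = 85 → 55.
Outer hash (recomputed tag): sum = 58+92+92+92+92+92+92+85 = 695; mod 256 = 183 → b7.
Recomputed tag = b7; claimed = b7 → match.

valid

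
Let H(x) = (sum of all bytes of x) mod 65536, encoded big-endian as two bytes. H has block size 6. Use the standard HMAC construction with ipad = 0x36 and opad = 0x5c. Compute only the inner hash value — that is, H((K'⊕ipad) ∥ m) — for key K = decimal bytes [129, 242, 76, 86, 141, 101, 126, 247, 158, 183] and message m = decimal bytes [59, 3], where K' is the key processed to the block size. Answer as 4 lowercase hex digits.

Key decimal bytes [129, 242, 76, 86, 141, 101, 126, 247, 158, 183] = 81 f2 4c 56 8d 65 7e f7 9e b7 is 10 bytes > B = 6, so hash it first: H(key) = 05 d1, then zero-pad to 6 bytes: K' = 05 d1 00 00 00 00.
K' ⊕ ipad = 33 e7 36 36 36 36.
Inner input = 33 e7 36 36 36 36 ∥ 3b 03.
Inner hash: sum = 51+231+54+54+54+54+59+3 = 560 → 02 30.

0230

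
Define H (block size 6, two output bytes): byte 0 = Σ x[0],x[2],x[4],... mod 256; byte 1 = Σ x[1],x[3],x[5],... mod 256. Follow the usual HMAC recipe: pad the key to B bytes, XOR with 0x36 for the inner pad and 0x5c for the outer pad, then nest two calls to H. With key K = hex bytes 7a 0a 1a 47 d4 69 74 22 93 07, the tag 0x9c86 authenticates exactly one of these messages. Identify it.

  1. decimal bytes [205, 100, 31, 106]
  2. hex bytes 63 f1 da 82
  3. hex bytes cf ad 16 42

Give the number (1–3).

Key hex bytes 7a 0a 1a 47 d4 69 74 22 93 07 is 10 bytes > B = 6, so hash it first: H(key) = 6f e3, then zero-pad to 6 bytes: K' = 6f e3 00 00 00 00.
K' ⊕ ipad = 59 d5 36 36 36 36; K' ⊕ opad = 33 bf 5c 5c 5c 5c.
m1: inner = H(59 d5 36 36 36 36 cd 64 1f 6a) = b1 0f; tag = H(33 bf 5c 5c 5c 5c b1 0f) = 9c86 ← matches
m2: inner = H(59 d5 36 36 36 36 63 f1 da 82) = 02 b4; tag = H(33 bf 5c 5c 5c 5c 02 b4) = ed2b
m3: inner = H(59 d5 36 36 36 36 cf ad 16 42) = aa 30; tag = H(33 bf 5c 5c 5c 5c aa 30) = 95a7

1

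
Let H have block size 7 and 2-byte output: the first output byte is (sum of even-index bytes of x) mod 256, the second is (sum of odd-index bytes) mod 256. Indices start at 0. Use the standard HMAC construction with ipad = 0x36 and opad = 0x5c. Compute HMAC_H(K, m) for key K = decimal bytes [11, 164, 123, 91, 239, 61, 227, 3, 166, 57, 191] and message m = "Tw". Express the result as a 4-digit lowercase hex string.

0380

Key decimal bytes [11, 164, 123, 91, 239, 61, 227, 3, 166, 57, 191] = 0b a4 7b 5b ef 3d e3 03 a6 39 bf is 11 bytes > B = 7, so hash it first: H(key) = bd 78, then zero-pad to 7 bytes: K' = bd 78 00 00 00 00 00.
K' ⊕ ipad = 8b 4e 36 36 36 36 36.  K' ⊕ opad = e1 24 5c 5c 5c 5c 5c.
Inner input = (K'⊕ipad) ∥ m = 8b 4e 36 36 36 36 36 ∥ 54 77.
Inner hash: even-index sum = 420 mod 256 = 164; odd-index sum = 270 mod 256 = 14 → a4 0e.
Outer input = (K'⊕opad) ∥ inner = e1 24 5c 5c 5c 5c 5c ∥ a4 0e.
Outer hash (tag): even-index sum = 515 mod 256 = 3; odd-index sum = 384 mod 256 = 128 → 03 80.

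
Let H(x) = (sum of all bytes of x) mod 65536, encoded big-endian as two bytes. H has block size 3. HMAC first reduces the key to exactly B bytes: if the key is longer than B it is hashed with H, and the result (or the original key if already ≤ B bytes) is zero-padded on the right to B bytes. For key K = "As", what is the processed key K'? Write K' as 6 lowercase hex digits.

417300

Key "As" = 41 73 is 2 bytes ≤ B = 3; zero-pad to 3 bytes: K' = 41 73 00.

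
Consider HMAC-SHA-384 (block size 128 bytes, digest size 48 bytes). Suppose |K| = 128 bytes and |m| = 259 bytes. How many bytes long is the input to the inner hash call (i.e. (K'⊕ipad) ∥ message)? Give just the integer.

Key is 128 ≤ 128 bytes, zero-padded: |K'| = 128.
Inner input = (K'⊕ipad) ∥ m → 128 + 259 = 387 bytes.

387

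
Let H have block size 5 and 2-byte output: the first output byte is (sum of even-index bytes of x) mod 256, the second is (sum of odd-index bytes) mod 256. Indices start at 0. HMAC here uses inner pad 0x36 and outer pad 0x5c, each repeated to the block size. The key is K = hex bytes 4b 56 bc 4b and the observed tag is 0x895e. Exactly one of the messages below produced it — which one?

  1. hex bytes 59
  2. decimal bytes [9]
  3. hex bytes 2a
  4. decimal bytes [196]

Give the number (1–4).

1

Key hex bytes 4b 56 bc 4b is 4 bytes ≤ B = 5; zero-pad to 5 bytes: K' = 4b 56 bc 4b 00.
K' ⊕ ipad = 7d 60 8a 7d 36; K' ⊕ opad = 17 0a e0 17 5c.
m1: inner = H(7d 60 8a 7d 36 59) = 3d 36; tag = H(17 0a e0 17 5c 3d 36) = 895e ← matches
m2: inner = H(7d 60 8a 7d 36 09) = 3d e6; tag = H(17 0a e0 17 5c 3d e6) = 395e
m3: inner = H(7d 60 8a 7d 36 2a) = 3d 07; tag = H(17 0a e0 17 5c 3d 07) = 5a5e
m4: inner = H(7d 60 8a 7d 36 c4) = 3d a1; tag = H(17 0a e0 17 5c 3d a1) = f45e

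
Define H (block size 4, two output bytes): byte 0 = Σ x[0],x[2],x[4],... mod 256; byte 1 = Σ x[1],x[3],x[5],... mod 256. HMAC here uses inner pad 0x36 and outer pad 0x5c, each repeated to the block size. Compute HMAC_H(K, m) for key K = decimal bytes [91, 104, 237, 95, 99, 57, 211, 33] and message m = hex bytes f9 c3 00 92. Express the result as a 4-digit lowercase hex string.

Key decimal bytes [91, 104, 237, 95, 99, 57, 211, 33] = 5b 68 ed 5f 63 39 d3 21 is 8 bytes > B = 4, so hash it first: H(key) = 7e 21, then zero-pad to 4 bytes: K' = 7e 21 00 00.
K' ⊕ ipad = 48 17 36 36.  K' ⊕ opad = 22 7d 5c 5c.
Inner input = (K'⊕ipad) ∥ m = 48 17 36 36 ∥ f9 c3 00 92.
Inner hash: even-index sum = 375 mod 256 = 119; odd-index sum = 418 mod 256 = 162 → 77 a2.
Outer input = (K'⊕opad) ∥ inner = 22 7d 5c 5c ∥ 77 a2.
Outer hash (tag): even-index sum = 245 mod 256 = 245; odd-index sum = 379 mod 256 = 123 → f5 7b.

f57b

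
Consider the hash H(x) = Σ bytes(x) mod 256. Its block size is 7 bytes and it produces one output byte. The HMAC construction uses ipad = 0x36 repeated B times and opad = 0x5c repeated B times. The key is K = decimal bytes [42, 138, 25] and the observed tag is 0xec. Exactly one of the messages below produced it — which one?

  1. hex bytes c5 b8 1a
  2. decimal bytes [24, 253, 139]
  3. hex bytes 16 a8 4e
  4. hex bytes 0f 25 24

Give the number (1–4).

Key decimal bytes [42, 138, 25] = 2a 8a 19 is 3 bytes ≤ B = 7; zero-pad to 7 bytes: K' = 2a 8a 19 00 00 00 00.
K' ⊕ ipad = 1c bc 2f 36 36 36 36; K' ⊕ opad = 76 d6 45 5c 5c 5c 5c.
m1: inner = H(1c bc 2f 36 36 36 36 c5 b8 1a) = 76; tag = H(76 d6 45 5c 5c 5c 5c 76) = 77
m2: inner = H(1c bc 2f 36 36 36 36 18 fd 8b) = 7f; tag = H(76 d6 45 5c 5c 5c 5c 7f) = 80
m3: inner = H(1c bc 2f 36 36 36 36 16 a8 4e) = eb; tag = H(76 d6 45 5c 5c 5c 5c eb) = ec ← matches
m4: inner = H(1c bc 2f 36 36 36 36 0f 25 24) = 37; tag = H(76 d6 45 5c 5c 5c 5c 37) = 38

3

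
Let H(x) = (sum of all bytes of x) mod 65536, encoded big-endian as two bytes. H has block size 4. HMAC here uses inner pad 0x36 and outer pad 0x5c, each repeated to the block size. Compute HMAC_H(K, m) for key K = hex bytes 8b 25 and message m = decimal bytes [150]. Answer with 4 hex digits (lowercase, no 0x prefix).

Key hex bytes 8b 25 is 2 bytes ≤ B = 4; zero-pad to 4 bytes: K' = 8b 25 00 00.
K' ⊕ ipad = bd 13 36 36.  K' ⊕ opad = d7 79 5c 5c.
Inner input = (K'⊕ipad) ∥ m = bd 13 36 36 ∥ 96.
Inner hash: sum = 189+19+54+54+150 = 466 → 01 d2.
Outer input = (K'⊕opad) ∥ inner = d7 79 5c 5c ∥ 01 d2.
Outer hash (tag): sum = 215+121+92+92+1+210 = 731 → 02 db.

02db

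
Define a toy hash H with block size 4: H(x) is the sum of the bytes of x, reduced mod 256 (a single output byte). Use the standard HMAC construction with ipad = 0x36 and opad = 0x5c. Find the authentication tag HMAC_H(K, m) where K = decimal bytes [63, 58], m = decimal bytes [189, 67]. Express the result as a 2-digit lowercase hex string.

02

Key decimal bytes [63, 58] = 3f 3a is 2 bytes ≤ B = 4; zero-pad to 4 bytes: K' = 3f 3a 00 00.
K' ⊕ ipad = 09 0c 36 36.  K' ⊕ opad = 63 66 5c 5c.
Inner input = (K'⊕ipad) ∥ m = 09 0c 36 36 ∥ bd 43.
Inner hash: sum = 9+12+54+54+189+67 = 385; mod 256 = 129 → 81.
Outer input = (K'⊕opad) ∥ inner = 63 66 5c 5c ∥ 81.
Outer hash (tag): sum = 99+102+92+92+129 = 514; mod 256 = 2 → 02.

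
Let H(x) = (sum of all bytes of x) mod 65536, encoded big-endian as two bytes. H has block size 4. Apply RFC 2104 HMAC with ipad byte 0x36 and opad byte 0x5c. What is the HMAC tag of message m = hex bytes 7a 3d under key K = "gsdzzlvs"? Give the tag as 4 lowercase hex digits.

01fd

Key "gsdzzlvs" = 67 73 64 7a 7a 6c 76 73 is 8 bytes > B = 4, so hash it first: H(key) = 03 87, then zero-pad to 4 bytes: K' = 03 87 00 00.
K' ⊕ ipad = 35 b1 36 36.  K' ⊕ opad = 5f db 5c 5c.
Inner input = (K'⊕ipad) ∥ m = 35 b1 36 36 ∥ 7a 3d.
Inner hash: sum = 53+177+54+54+122+61 = 521 → 02 09.
Outer input = (K'⊕opad) ∥ inner = 5f db 5c 5c ∥ 02 09.
Outer hash (tag): sum = 95+219+92+92+2+9 = 509 → 01 fd.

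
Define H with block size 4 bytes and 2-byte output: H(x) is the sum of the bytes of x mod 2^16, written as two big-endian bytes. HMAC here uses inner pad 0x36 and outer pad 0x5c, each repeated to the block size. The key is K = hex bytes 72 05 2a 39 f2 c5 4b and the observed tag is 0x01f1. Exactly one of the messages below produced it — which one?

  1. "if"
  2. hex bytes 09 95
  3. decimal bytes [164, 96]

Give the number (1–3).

Key hex bytes 72 05 2a 39 f2 c5 4b is 7 bytes > B = 4, so hash it first: H(key) = 02 dc, then zero-pad to 4 bytes: K' = 02 dc 00 00.
K' ⊕ ipad = 34 ea 36 36; K' ⊕ opad = 5e 80 5c 5c.
m1: inner = H(34 ea 36 36 69 66) = 02 59; tag = H(5e 80 5c 5c 02 59) = 01f1 ← matches
m2: inner = H(34 ea 36 36 09 95) = 02 28; tag = H(5e 80 5c 5c 02 28) = 01c0
m3: inner = H(34 ea 36 36 a4 60) = 02 8e; tag = H(5e 80 5c 5c 02 8e) = 0226

1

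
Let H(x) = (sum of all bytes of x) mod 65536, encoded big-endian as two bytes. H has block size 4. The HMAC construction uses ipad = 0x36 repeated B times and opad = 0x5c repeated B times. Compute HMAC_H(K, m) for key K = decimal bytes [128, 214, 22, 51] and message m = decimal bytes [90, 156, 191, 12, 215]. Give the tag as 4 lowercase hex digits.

Key decimal bytes [128, 214, 22, 51] = 80 d6 16 33 is exactly B = 4 bytes: K' = 80 d6 16 33.
K' ⊕ ipad = b6 e0 20 05.  K' ⊕ opad = dc 8a 4a 6f.
Inner input = (K'⊕ipad) ∥ m = b6 e0 20 05 ∥ 5a 9c bf 0c d7.
Inner hash: sum = 182+224+32+5+90+156+191+12+215 = 1107 → 04 53.
Outer input = (K'⊕opad) ∥ inner = dc 8a 4a 6f ∥ 04 53.
Outer hash (tag): sum = 220+138+74+111+4+83 = 630 → 02 76.

0276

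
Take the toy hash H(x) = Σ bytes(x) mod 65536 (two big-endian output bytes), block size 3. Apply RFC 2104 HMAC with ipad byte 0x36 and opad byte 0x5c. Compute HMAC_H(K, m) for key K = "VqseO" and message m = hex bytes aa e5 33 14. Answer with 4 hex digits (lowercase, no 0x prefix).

0189

Key "VqseO" = 56 71 73 65 4f is 5 bytes > B = 3, so hash it first: H(key) = 01 ee, then zero-pad to 3 bytes: K' = 01 ee 00.
K' ⊕ ipad = 37 d8 36.  K' ⊕ opad = 5d b2 5c.
Inner input = (K'⊕ipad) ∥ m = 37 d8 36 ∥ aa e5 33 14.
Inner hash: sum = 55+216+54+170+229+51+20 = 795 → 03 1b.
Outer input = (K'⊕opad) ∥ inner = 5d b2 5c ∥ 03 1b.
Outer hash (tag): sum = 93+178+92+3+27 = 393 → 01 89.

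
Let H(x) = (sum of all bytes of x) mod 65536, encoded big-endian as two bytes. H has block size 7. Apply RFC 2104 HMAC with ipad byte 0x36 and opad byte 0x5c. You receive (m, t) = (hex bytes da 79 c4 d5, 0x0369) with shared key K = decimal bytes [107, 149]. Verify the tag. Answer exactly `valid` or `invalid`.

Key decimal bytes [107, 149] = 6b 95 is 2 bytes ≤ B = 7; zero-pad to 7 bytes: K' = 6b 95 00 00 00 00 00.
K' ⊕ ipad = 5d a3 36 36 36 36 36; K' ⊕ opad = 37 c9 5c 5c 5c 5c 5c.
Inner hash: sum = 93+163+54+54+54+54+54+218+121+196+213 = 1274 → 04 fa.
Outer hash (recomputed tag): sum = 55+201+92+92+92+92+92+4+250 = 970 → 03 ca.
Recomputed tag = 03ca; claimed = 0369 → mismatch.

invalid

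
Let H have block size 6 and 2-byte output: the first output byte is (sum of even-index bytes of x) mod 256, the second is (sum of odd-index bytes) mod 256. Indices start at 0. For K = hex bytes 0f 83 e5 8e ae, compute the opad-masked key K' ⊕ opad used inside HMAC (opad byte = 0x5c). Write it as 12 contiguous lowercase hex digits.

Key hex bytes 0f 83 e5 8e ae is 5 bytes ≤ B = 6; zero-pad to 6 bytes: K' = 0f 83 e5 8e ae 00.
XOR each byte with 0x5c: 0f⊕5c=53, 83⊕5c=df, e5⊕5c=b9, 8e⊕5c=d2, ae⊕5c=f2, 00⊕5c=5c.

53dfb9d2f25c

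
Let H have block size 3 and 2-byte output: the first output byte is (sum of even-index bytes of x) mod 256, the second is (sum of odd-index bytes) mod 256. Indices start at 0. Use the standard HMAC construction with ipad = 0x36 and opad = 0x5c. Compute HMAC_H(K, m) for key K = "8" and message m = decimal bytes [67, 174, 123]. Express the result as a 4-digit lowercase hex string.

b44e

Key "8" = 38 is 1 byte ≤ B = 3; zero-pad to 3 bytes: K' = 38 00 00.
K' ⊕ ipad = 0e 36 36.  K' ⊕ opad = 64 5c 5c.
Inner input = (K'⊕ipad) ∥ m = 0e 36 36 ∥ 43 ae 7b.
Inner hash: even-index sum = 242 mod 256 = 242; odd-index sum = 244 mod 256 = 244 → f2 f4.
Outer input = (K'⊕opad) ∥ inner = 64 5c 5c ∥ f2 f4.
Outer hash (tag): even-index sum = 436 mod 256 = 180; odd-index sum = 334 mod 256 = 78 → b4 4e.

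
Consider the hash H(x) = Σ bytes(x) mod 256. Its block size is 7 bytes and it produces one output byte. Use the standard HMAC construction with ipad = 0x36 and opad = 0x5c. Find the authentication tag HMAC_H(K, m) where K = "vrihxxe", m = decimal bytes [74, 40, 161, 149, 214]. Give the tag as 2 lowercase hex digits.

Key "vrihxxe" = 76 72 69 68 78 78 65 is exactly B = 7 bytes: K' = 76 72 69 68 78 78 65.
K' ⊕ ipad = 40 44 5f 5e 4e 4e 53.  K' ⊕ opad = 2a 2e 35 34 24 24 39.
Inner input = (K'⊕ipad) ∥ m = 40 44 5f 5e 4e 4e 53 ∥ 4a 28 a1 95 d6.
Inner hash: sum = 64+68+95+94+78+78+83+74+40+161+149+214 = 1198; mod 256 = 174 → ae.
Outer input = (K'⊕opad) ∥ inner = 2a 2e 35 34 24 24 39 ∥ ae.
Outer hash (tag): sum = 42+46+53+52+36+36+57+174 = 496; mod 256 = 240 → f0.

f0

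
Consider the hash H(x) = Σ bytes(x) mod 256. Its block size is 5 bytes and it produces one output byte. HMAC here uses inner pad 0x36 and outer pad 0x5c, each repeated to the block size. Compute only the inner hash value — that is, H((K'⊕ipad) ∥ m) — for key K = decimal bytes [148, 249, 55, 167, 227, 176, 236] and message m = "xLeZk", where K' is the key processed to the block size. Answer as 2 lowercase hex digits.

Key decimal bytes [148, 249, 55, 167, 227, 176, 236] = 94 f9 37 a7 e3 b0 ec is 7 bytes > B = 5, so hash it first: H(key) = ea, then zero-pad to 5 bytes: K' = ea 00 00 00 00.
K' ⊕ ipad = dc 36 36 36 36.
Inner input = dc 36 36 36 36 ∥ 78 4c 65 5a 6b.
Inner hash: sum = 220+54+54+54+54+120+76+101+90+107 = 930; mod 256 = 162 → a2.

a2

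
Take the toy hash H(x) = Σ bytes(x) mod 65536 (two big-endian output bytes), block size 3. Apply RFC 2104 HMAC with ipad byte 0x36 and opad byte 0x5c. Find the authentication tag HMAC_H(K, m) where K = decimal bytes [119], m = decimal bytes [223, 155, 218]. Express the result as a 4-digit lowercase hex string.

Key decimal bytes [119] = 77 is 1 byte ≤ B = 3; zero-pad to 3 bytes: K' = 77 00 00.
K' ⊕ ipad = 41 36 36.  K' ⊕ opad = 2b 5c 5c.
Inner input = (K'⊕ipad) ∥ m = 41 36 36 ∥ df 9b da.
Inner hash: sum = 65+54+54+223+155+218 = 769 → 03 01.
Outer input = (K'⊕opad) ∥ inner = 2b 5c 5c ∥ 03 01.
Outer hash (tag): sum = 43+92+92+3+1 = 231 → 00 e7.

00e7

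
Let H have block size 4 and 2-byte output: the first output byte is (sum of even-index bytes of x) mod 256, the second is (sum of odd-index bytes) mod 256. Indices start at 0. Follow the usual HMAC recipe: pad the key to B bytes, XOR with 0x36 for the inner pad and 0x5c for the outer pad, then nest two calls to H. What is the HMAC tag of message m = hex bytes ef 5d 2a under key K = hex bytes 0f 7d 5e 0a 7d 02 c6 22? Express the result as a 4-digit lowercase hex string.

Key hex bytes 0f 7d 5e 0a 7d 02 c6 22 is 8 bytes > B = 4, so hash it first: H(key) = b0 ab, then zero-pad to 4 bytes: K' = b0 ab 00 00.
K' ⊕ ipad = 86 9d 36 36.  K' ⊕ opad = ec f7 5c 5c.
Inner input = (K'⊕ipad) ∥ m = 86 9d 36 36 ∥ ef 5d 2a.
Inner hash: even-index sum = 469 mod 256 = 213; odd-index sum = 304 mod 256 = 48 → d5 30.
Outer input = (K'⊕opad) ∥ inner = ec f7 5c 5c ∥ d5 30.
Outer hash (tag): even-index sum = 541 mod 256 = 29; odd-index sum = 387 mod 256 = 131 → 1d 83.

1d83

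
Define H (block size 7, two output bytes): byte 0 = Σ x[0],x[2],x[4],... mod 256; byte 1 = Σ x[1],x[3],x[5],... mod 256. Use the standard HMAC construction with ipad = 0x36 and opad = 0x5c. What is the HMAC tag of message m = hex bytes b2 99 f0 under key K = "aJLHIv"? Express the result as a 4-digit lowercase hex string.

Key "aJLHIv" = 61 4a 4c 48 49 76 is 6 bytes ≤ B = 7; zero-pad to 7 bytes: K' = 61 4a 4c 48 49 76 00.
K' ⊕ ipad = 57 7c 7a 7e 7f 40 36.  K' ⊕ opad = 3d 16 10 14 15 2a 5c.
Inner input = (K'⊕ipad) ∥ m = 57 7c 7a 7e 7f 40 36 ∥ b2 99 f0.
Inner hash: even-index sum = 543 mod 256 = 31; odd-index sum = 732 mod 256 = 220 → 1f dc.
Outer input = (K'⊕opad) ∥ inner = 3d 16 10 14 15 2a 5c ∥ 1f dc.
Outer hash (tag): even-index sum = 410 mod 256 = 154; odd-index sum = 115 mod 256 = 115 → 9a 73.

9a73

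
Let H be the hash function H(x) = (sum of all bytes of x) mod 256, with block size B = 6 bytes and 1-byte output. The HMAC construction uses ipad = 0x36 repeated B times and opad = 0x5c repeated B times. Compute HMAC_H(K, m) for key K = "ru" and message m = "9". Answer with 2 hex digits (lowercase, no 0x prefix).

5f

Key "ru" = 72 75 is 2 bytes ≤ B = 6; zero-pad to 6 bytes: K' = 72 75 00 00 00 00.
K' ⊕ ipad = 44 43 36 36 36 36.  K' ⊕ opad = 2e 29 5c 5c 5c 5c.
Inner input = (K'⊕ipad) ∥ m = 44 43 36 36 36 36 ∥ 39.
Inner hash: sum = 68+67+54+54+54+54+57 = 408; mod 256 = 152 → 98.
Outer input = (K'⊕opad) ∥ inner = 2e 29 5c 5c 5c 5c ∥ 98.
Outer hash (tag): sum = 46+41+92+92+92+92+152 = 607; mod 256 = 95 → 5f.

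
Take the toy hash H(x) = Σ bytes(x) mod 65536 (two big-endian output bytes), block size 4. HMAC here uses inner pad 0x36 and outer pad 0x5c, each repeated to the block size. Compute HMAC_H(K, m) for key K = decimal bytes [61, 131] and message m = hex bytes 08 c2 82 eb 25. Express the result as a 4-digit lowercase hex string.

0283

Key decimal bytes [61, 131] = 3d 83 is 2 bytes ≤ B = 4; zero-pad to 4 bytes: K' = 3d 83 00 00.
K' ⊕ ipad = 0b b5 36 36.  K' ⊕ opad = 61 df 5c 5c.
Inner input = (K'⊕ipad) ∥ m = 0b b5 36 36 ∥ 08 c2 82 eb 25.
Inner hash: sum = 11+181+54+54+8+194+130+235+37 = 904 → 03 88.
Outer input = (K'⊕opad) ∥ inner = 61 df 5c 5c ∥ 03 88.
Outer hash (tag): sum = 97+223+92+92+3+136 = 643 → 02 83.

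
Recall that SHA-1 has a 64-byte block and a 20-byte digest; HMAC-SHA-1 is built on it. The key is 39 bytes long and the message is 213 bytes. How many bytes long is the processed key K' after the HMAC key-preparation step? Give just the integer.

64

Key is 39 ≤ 64 bytes, zero-padded: |K'| = 64.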